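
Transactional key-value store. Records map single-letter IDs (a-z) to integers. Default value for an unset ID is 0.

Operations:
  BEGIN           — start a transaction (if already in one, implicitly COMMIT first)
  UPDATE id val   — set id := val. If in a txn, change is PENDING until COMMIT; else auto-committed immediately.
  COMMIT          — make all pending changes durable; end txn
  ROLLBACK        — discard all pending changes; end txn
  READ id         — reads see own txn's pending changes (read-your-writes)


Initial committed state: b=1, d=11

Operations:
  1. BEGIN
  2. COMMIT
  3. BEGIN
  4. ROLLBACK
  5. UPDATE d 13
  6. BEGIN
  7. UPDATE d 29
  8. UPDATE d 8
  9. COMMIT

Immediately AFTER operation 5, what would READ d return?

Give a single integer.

Initial committed: {b=1, d=11}
Op 1: BEGIN: in_txn=True, pending={}
Op 2: COMMIT: merged [] into committed; committed now {b=1, d=11}
Op 3: BEGIN: in_txn=True, pending={}
Op 4: ROLLBACK: discarded pending []; in_txn=False
Op 5: UPDATE d=13 (auto-commit; committed d=13)
After op 5: visible(d) = 13 (pending={}, committed={b=1, d=13})

Answer: 13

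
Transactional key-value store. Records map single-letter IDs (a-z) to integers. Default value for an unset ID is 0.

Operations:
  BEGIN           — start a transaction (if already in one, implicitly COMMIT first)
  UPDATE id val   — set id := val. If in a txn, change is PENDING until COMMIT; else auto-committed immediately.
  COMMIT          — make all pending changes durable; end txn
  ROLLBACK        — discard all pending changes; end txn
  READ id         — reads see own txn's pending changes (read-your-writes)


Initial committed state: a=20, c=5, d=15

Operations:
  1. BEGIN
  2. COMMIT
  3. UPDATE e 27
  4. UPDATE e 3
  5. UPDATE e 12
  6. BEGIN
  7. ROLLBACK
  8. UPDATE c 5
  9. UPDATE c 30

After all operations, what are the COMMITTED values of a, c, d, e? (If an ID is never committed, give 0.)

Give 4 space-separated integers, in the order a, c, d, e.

Initial committed: {a=20, c=5, d=15}
Op 1: BEGIN: in_txn=True, pending={}
Op 2: COMMIT: merged [] into committed; committed now {a=20, c=5, d=15}
Op 3: UPDATE e=27 (auto-commit; committed e=27)
Op 4: UPDATE e=3 (auto-commit; committed e=3)
Op 5: UPDATE e=12 (auto-commit; committed e=12)
Op 6: BEGIN: in_txn=True, pending={}
Op 7: ROLLBACK: discarded pending []; in_txn=False
Op 8: UPDATE c=5 (auto-commit; committed c=5)
Op 9: UPDATE c=30 (auto-commit; committed c=30)
Final committed: {a=20, c=30, d=15, e=12}

Answer: 20 30 15 12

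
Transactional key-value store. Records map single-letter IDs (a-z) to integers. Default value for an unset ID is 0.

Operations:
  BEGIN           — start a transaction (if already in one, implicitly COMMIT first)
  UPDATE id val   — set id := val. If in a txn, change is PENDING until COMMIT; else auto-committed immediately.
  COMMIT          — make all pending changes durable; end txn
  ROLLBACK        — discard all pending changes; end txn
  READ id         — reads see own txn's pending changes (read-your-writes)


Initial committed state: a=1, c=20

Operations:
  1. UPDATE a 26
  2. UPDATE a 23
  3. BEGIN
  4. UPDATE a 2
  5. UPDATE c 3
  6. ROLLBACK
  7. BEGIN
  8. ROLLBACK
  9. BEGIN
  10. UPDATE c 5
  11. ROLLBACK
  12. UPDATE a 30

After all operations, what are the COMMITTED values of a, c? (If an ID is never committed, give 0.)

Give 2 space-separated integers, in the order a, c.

Initial committed: {a=1, c=20}
Op 1: UPDATE a=26 (auto-commit; committed a=26)
Op 2: UPDATE a=23 (auto-commit; committed a=23)
Op 3: BEGIN: in_txn=True, pending={}
Op 4: UPDATE a=2 (pending; pending now {a=2})
Op 5: UPDATE c=3 (pending; pending now {a=2, c=3})
Op 6: ROLLBACK: discarded pending ['a', 'c']; in_txn=False
Op 7: BEGIN: in_txn=True, pending={}
Op 8: ROLLBACK: discarded pending []; in_txn=False
Op 9: BEGIN: in_txn=True, pending={}
Op 10: UPDATE c=5 (pending; pending now {c=5})
Op 11: ROLLBACK: discarded pending ['c']; in_txn=False
Op 12: UPDATE a=30 (auto-commit; committed a=30)
Final committed: {a=30, c=20}

Answer: 30 20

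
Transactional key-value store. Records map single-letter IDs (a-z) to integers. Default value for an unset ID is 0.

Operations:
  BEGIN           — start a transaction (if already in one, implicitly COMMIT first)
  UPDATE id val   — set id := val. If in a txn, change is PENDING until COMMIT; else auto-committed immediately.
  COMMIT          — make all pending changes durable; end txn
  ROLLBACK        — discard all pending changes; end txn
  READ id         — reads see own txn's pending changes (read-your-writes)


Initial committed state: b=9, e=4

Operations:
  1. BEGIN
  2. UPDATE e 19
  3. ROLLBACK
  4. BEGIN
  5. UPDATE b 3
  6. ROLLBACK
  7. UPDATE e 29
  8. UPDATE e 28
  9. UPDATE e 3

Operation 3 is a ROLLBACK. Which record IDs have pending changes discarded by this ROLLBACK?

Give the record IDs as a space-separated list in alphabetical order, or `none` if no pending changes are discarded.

Answer: e

Derivation:
Initial committed: {b=9, e=4}
Op 1: BEGIN: in_txn=True, pending={}
Op 2: UPDATE e=19 (pending; pending now {e=19})
Op 3: ROLLBACK: discarded pending ['e']; in_txn=False
Op 4: BEGIN: in_txn=True, pending={}
Op 5: UPDATE b=3 (pending; pending now {b=3})
Op 6: ROLLBACK: discarded pending ['b']; in_txn=False
Op 7: UPDATE e=29 (auto-commit; committed e=29)
Op 8: UPDATE e=28 (auto-commit; committed e=28)
Op 9: UPDATE e=3 (auto-commit; committed e=3)
ROLLBACK at op 3 discards: ['e']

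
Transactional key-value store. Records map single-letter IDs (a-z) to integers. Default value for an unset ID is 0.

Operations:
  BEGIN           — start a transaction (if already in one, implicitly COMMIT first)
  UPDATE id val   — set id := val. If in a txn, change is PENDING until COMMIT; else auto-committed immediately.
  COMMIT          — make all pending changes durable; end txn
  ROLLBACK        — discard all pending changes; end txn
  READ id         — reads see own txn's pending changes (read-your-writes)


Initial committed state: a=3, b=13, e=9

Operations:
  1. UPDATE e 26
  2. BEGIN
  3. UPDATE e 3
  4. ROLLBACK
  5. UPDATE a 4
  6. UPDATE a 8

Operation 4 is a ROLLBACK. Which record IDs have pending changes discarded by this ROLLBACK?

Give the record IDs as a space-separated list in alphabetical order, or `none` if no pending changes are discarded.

Answer: e

Derivation:
Initial committed: {a=3, b=13, e=9}
Op 1: UPDATE e=26 (auto-commit; committed e=26)
Op 2: BEGIN: in_txn=True, pending={}
Op 3: UPDATE e=3 (pending; pending now {e=3})
Op 4: ROLLBACK: discarded pending ['e']; in_txn=False
Op 5: UPDATE a=4 (auto-commit; committed a=4)
Op 6: UPDATE a=8 (auto-commit; committed a=8)
ROLLBACK at op 4 discards: ['e']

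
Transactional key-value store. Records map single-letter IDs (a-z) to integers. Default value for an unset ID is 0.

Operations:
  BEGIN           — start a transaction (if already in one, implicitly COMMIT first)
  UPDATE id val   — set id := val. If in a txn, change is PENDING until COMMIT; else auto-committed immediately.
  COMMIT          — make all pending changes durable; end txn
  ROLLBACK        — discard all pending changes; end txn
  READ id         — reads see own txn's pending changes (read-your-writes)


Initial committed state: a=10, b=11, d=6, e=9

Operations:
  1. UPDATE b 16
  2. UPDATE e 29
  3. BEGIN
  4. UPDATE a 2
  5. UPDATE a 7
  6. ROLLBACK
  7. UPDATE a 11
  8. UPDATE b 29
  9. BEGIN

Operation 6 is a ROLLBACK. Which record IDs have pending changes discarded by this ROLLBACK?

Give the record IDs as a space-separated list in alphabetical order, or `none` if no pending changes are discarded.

Answer: a

Derivation:
Initial committed: {a=10, b=11, d=6, e=9}
Op 1: UPDATE b=16 (auto-commit; committed b=16)
Op 2: UPDATE e=29 (auto-commit; committed e=29)
Op 3: BEGIN: in_txn=True, pending={}
Op 4: UPDATE a=2 (pending; pending now {a=2})
Op 5: UPDATE a=7 (pending; pending now {a=7})
Op 6: ROLLBACK: discarded pending ['a']; in_txn=False
Op 7: UPDATE a=11 (auto-commit; committed a=11)
Op 8: UPDATE b=29 (auto-commit; committed b=29)
Op 9: BEGIN: in_txn=True, pending={}
ROLLBACK at op 6 discards: ['a']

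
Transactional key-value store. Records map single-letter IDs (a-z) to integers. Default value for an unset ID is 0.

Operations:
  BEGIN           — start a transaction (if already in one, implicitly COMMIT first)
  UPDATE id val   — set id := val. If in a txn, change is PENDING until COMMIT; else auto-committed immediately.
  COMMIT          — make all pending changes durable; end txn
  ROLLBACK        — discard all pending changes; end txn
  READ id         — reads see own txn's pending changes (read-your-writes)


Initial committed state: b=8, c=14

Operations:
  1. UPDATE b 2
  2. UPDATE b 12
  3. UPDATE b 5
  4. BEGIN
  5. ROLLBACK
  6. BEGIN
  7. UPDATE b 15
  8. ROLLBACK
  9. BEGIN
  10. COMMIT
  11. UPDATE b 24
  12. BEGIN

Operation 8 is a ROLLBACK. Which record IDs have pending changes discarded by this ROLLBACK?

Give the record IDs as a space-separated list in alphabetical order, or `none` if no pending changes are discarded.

Initial committed: {b=8, c=14}
Op 1: UPDATE b=2 (auto-commit; committed b=2)
Op 2: UPDATE b=12 (auto-commit; committed b=12)
Op 3: UPDATE b=5 (auto-commit; committed b=5)
Op 4: BEGIN: in_txn=True, pending={}
Op 5: ROLLBACK: discarded pending []; in_txn=False
Op 6: BEGIN: in_txn=True, pending={}
Op 7: UPDATE b=15 (pending; pending now {b=15})
Op 8: ROLLBACK: discarded pending ['b']; in_txn=False
Op 9: BEGIN: in_txn=True, pending={}
Op 10: COMMIT: merged [] into committed; committed now {b=5, c=14}
Op 11: UPDATE b=24 (auto-commit; committed b=24)
Op 12: BEGIN: in_txn=True, pending={}
ROLLBACK at op 8 discards: ['b']

Answer: b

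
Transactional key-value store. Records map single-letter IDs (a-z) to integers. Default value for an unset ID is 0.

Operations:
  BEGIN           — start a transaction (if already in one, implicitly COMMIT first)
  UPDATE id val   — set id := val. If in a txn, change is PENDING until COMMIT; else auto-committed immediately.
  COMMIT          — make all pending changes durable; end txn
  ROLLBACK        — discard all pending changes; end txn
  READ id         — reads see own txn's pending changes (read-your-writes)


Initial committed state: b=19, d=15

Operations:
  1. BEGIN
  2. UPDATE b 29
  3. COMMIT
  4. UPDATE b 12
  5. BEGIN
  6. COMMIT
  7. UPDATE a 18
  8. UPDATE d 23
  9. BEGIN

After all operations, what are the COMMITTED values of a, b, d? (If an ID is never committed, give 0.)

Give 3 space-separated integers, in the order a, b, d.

Answer: 18 12 23

Derivation:
Initial committed: {b=19, d=15}
Op 1: BEGIN: in_txn=True, pending={}
Op 2: UPDATE b=29 (pending; pending now {b=29})
Op 3: COMMIT: merged ['b'] into committed; committed now {b=29, d=15}
Op 4: UPDATE b=12 (auto-commit; committed b=12)
Op 5: BEGIN: in_txn=True, pending={}
Op 6: COMMIT: merged [] into committed; committed now {b=12, d=15}
Op 7: UPDATE a=18 (auto-commit; committed a=18)
Op 8: UPDATE d=23 (auto-commit; committed d=23)
Op 9: BEGIN: in_txn=True, pending={}
Final committed: {a=18, b=12, d=23}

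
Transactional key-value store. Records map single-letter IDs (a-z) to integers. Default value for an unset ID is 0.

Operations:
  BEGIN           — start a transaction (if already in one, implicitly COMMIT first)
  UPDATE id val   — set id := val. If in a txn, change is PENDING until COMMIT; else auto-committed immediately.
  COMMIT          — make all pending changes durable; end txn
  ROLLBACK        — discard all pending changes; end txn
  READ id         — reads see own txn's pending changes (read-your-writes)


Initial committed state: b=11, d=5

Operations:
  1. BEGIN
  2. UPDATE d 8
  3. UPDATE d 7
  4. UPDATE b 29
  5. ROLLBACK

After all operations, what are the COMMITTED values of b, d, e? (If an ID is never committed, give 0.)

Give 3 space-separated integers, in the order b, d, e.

Initial committed: {b=11, d=5}
Op 1: BEGIN: in_txn=True, pending={}
Op 2: UPDATE d=8 (pending; pending now {d=8})
Op 3: UPDATE d=7 (pending; pending now {d=7})
Op 4: UPDATE b=29 (pending; pending now {b=29, d=7})
Op 5: ROLLBACK: discarded pending ['b', 'd']; in_txn=False
Final committed: {b=11, d=5}

Answer: 11 5 0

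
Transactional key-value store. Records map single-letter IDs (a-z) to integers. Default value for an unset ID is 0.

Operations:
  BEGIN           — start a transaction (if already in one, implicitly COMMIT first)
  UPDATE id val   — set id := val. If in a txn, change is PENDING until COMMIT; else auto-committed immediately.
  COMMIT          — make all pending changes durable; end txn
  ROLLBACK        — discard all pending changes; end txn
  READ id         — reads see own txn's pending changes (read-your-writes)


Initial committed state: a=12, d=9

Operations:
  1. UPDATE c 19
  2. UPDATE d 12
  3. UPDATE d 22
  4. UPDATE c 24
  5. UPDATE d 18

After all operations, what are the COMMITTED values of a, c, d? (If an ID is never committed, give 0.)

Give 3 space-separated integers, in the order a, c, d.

Answer: 12 24 18

Derivation:
Initial committed: {a=12, d=9}
Op 1: UPDATE c=19 (auto-commit; committed c=19)
Op 2: UPDATE d=12 (auto-commit; committed d=12)
Op 3: UPDATE d=22 (auto-commit; committed d=22)
Op 4: UPDATE c=24 (auto-commit; committed c=24)
Op 5: UPDATE d=18 (auto-commit; committed d=18)
Final committed: {a=12, c=24, d=18}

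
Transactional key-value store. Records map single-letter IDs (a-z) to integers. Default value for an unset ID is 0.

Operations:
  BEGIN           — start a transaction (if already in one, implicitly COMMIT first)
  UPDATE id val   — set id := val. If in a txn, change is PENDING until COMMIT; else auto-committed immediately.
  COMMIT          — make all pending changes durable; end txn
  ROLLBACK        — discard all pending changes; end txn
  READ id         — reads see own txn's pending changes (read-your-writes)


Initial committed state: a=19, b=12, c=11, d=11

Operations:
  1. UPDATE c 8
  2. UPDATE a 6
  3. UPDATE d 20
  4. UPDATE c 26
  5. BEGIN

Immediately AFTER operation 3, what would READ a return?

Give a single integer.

Answer: 6

Derivation:
Initial committed: {a=19, b=12, c=11, d=11}
Op 1: UPDATE c=8 (auto-commit; committed c=8)
Op 2: UPDATE a=6 (auto-commit; committed a=6)
Op 3: UPDATE d=20 (auto-commit; committed d=20)
After op 3: visible(a) = 6 (pending={}, committed={a=6, b=12, c=8, d=20})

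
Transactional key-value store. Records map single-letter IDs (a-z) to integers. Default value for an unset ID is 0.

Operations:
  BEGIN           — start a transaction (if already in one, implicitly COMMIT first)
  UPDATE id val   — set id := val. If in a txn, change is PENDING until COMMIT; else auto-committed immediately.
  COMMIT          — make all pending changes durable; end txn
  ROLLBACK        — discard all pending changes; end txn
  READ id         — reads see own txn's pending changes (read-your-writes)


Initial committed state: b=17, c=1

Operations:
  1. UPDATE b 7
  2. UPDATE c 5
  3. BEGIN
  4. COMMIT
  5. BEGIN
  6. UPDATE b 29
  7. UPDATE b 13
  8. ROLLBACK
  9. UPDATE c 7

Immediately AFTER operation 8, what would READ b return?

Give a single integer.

Answer: 7

Derivation:
Initial committed: {b=17, c=1}
Op 1: UPDATE b=7 (auto-commit; committed b=7)
Op 2: UPDATE c=5 (auto-commit; committed c=5)
Op 3: BEGIN: in_txn=True, pending={}
Op 4: COMMIT: merged [] into committed; committed now {b=7, c=5}
Op 5: BEGIN: in_txn=True, pending={}
Op 6: UPDATE b=29 (pending; pending now {b=29})
Op 7: UPDATE b=13 (pending; pending now {b=13})
Op 8: ROLLBACK: discarded pending ['b']; in_txn=False
After op 8: visible(b) = 7 (pending={}, committed={b=7, c=5})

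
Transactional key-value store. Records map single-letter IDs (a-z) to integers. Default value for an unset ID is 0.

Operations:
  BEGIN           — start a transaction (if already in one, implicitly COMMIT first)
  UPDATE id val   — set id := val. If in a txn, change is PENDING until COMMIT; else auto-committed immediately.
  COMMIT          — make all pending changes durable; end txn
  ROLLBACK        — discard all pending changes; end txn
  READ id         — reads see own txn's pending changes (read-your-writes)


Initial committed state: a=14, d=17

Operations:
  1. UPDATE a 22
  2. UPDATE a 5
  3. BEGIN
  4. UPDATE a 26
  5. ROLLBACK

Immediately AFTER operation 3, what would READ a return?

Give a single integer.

Initial committed: {a=14, d=17}
Op 1: UPDATE a=22 (auto-commit; committed a=22)
Op 2: UPDATE a=5 (auto-commit; committed a=5)
Op 3: BEGIN: in_txn=True, pending={}
After op 3: visible(a) = 5 (pending={}, committed={a=5, d=17})

Answer: 5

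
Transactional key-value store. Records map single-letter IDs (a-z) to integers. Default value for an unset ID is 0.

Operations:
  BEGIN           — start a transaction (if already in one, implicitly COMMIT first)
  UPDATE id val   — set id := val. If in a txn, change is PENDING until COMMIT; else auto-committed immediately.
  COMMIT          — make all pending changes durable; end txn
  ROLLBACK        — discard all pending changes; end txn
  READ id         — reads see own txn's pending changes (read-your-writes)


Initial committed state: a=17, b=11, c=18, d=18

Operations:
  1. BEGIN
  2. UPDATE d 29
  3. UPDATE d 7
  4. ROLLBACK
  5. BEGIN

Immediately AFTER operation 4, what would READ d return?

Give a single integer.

Answer: 18

Derivation:
Initial committed: {a=17, b=11, c=18, d=18}
Op 1: BEGIN: in_txn=True, pending={}
Op 2: UPDATE d=29 (pending; pending now {d=29})
Op 3: UPDATE d=7 (pending; pending now {d=7})
Op 4: ROLLBACK: discarded pending ['d']; in_txn=False
After op 4: visible(d) = 18 (pending={}, committed={a=17, b=11, c=18, d=18})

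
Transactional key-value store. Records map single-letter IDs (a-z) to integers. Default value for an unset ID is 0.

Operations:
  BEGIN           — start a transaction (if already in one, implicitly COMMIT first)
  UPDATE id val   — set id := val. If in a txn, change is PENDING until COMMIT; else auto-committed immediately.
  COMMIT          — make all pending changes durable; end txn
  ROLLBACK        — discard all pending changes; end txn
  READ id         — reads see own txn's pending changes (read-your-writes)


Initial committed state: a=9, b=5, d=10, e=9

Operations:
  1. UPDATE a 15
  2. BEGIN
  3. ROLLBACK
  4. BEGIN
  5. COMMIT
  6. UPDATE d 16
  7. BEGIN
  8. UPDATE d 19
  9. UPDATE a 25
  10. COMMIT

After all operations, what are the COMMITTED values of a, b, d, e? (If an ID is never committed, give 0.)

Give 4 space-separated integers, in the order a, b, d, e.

Answer: 25 5 19 9

Derivation:
Initial committed: {a=9, b=5, d=10, e=9}
Op 1: UPDATE a=15 (auto-commit; committed a=15)
Op 2: BEGIN: in_txn=True, pending={}
Op 3: ROLLBACK: discarded pending []; in_txn=False
Op 4: BEGIN: in_txn=True, pending={}
Op 5: COMMIT: merged [] into committed; committed now {a=15, b=5, d=10, e=9}
Op 6: UPDATE d=16 (auto-commit; committed d=16)
Op 7: BEGIN: in_txn=True, pending={}
Op 8: UPDATE d=19 (pending; pending now {d=19})
Op 9: UPDATE a=25 (pending; pending now {a=25, d=19})
Op 10: COMMIT: merged ['a', 'd'] into committed; committed now {a=25, b=5, d=19, e=9}
Final committed: {a=25, b=5, d=19, e=9}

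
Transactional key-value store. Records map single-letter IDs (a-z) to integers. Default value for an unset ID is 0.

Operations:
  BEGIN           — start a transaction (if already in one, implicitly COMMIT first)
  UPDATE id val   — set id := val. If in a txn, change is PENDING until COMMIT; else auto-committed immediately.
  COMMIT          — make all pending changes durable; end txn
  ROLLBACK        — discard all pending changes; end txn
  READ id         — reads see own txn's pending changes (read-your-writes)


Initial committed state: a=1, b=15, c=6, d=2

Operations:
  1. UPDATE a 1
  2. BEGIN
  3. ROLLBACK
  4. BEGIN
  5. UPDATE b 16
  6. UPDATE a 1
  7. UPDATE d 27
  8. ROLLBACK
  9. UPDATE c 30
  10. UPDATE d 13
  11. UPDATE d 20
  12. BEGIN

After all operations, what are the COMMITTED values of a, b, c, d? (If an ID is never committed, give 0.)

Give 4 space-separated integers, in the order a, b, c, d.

Initial committed: {a=1, b=15, c=6, d=2}
Op 1: UPDATE a=1 (auto-commit; committed a=1)
Op 2: BEGIN: in_txn=True, pending={}
Op 3: ROLLBACK: discarded pending []; in_txn=False
Op 4: BEGIN: in_txn=True, pending={}
Op 5: UPDATE b=16 (pending; pending now {b=16})
Op 6: UPDATE a=1 (pending; pending now {a=1, b=16})
Op 7: UPDATE d=27 (pending; pending now {a=1, b=16, d=27})
Op 8: ROLLBACK: discarded pending ['a', 'b', 'd']; in_txn=False
Op 9: UPDATE c=30 (auto-commit; committed c=30)
Op 10: UPDATE d=13 (auto-commit; committed d=13)
Op 11: UPDATE d=20 (auto-commit; committed d=20)
Op 12: BEGIN: in_txn=True, pending={}
Final committed: {a=1, b=15, c=30, d=20}

Answer: 1 15 30 20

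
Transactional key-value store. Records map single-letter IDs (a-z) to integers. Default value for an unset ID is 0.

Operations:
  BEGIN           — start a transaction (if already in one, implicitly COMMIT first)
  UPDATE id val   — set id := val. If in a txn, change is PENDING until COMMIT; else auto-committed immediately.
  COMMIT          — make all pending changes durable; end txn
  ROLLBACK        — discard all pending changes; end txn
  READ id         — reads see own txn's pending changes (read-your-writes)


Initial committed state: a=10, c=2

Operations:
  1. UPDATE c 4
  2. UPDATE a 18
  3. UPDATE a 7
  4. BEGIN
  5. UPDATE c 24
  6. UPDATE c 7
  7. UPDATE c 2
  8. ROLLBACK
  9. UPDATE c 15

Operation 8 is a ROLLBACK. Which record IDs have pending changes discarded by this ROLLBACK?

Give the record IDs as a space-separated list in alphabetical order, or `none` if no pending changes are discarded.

Initial committed: {a=10, c=2}
Op 1: UPDATE c=4 (auto-commit; committed c=4)
Op 2: UPDATE a=18 (auto-commit; committed a=18)
Op 3: UPDATE a=7 (auto-commit; committed a=7)
Op 4: BEGIN: in_txn=True, pending={}
Op 5: UPDATE c=24 (pending; pending now {c=24})
Op 6: UPDATE c=7 (pending; pending now {c=7})
Op 7: UPDATE c=2 (pending; pending now {c=2})
Op 8: ROLLBACK: discarded pending ['c']; in_txn=False
Op 9: UPDATE c=15 (auto-commit; committed c=15)
ROLLBACK at op 8 discards: ['c']

Answer: c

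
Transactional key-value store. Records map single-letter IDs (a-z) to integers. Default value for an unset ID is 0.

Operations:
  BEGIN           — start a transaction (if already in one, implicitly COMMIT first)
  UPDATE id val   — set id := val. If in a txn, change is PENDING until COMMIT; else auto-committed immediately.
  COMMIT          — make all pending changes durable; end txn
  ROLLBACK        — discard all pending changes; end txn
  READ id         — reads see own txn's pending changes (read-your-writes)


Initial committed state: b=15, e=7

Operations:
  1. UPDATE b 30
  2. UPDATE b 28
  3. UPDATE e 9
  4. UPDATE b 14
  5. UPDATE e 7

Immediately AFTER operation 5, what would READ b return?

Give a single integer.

Initial committed: {b=15, e=7}
Op 1: UPDATE b=30 (auto-commit; committed b=30)
Op 2: UPDATE b=28 (auto-commit; committed b=28)
Op 3: UPDATE e=9 (auto-commit; committed e=9)
Op 4: UPDATE b=14 (auto-commit; committed b=14)
Op 5: UPDATE e=7 (auto-commit; committed e=7)
After op 5: visible(b) = 14 (pending={}, committed={b=14, e=7})

Answer: 14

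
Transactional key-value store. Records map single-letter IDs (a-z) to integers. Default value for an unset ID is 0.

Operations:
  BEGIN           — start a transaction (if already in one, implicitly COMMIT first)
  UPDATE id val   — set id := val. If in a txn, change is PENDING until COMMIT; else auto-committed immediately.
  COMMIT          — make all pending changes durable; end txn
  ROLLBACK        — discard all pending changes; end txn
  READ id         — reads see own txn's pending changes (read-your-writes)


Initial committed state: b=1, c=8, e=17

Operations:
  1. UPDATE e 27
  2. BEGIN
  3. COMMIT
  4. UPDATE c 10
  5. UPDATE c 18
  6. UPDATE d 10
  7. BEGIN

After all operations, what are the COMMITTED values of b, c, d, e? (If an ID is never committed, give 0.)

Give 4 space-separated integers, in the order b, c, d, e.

Answer: 1 18 10 27

Derivation:
Initial committed: {b=1, c=8, e=17}
Op 1: UPDATE e=27 (auto-commit; committed e=27)
Op 2: BEGIN: in_txn=True, pending={}
Op 3: COMMIT: merged [] into committed; committed now {b=1, c=8, e=27}
Op 4: UPDATE c=10 (auto-commit; committed c=10)
Op 5: UPDATE c=18 (auto-commit; committed c=18)
Op 6: UPDATE d=10 (auto-commit; committed d=10)
Op 7: BEGIN: in_txn=True, pending={}
Final committed: {b=1, c=18, d=10, e=27}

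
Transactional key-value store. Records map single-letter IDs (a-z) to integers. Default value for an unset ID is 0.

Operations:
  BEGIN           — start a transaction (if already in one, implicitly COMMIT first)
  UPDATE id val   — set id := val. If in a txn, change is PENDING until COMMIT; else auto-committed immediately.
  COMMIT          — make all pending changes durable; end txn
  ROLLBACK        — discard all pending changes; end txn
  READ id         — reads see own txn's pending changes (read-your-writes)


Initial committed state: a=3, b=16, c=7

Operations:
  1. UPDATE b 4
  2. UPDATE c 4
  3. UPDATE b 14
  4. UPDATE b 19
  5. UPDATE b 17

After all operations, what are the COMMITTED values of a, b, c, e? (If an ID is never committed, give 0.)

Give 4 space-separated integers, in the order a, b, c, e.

Answer: 3 17 4 0

Derivation:
Initial committed: {a=3, b=16, c=7}
Op 1: UPDATE b=4 (auto-commit; committed b=4)
Op 2: UPDATE c=4 (auto-commit; committed c=4)
Op 3: UPDATE b=14 (auto-commit; committed b=14)
Op 4: UPDATE b=19 (auto-commit; committed b=19)
Op 5: UPDATE b=17 (auto-commit; committed b=17)
Final committed: {a=3, b=17, c=4}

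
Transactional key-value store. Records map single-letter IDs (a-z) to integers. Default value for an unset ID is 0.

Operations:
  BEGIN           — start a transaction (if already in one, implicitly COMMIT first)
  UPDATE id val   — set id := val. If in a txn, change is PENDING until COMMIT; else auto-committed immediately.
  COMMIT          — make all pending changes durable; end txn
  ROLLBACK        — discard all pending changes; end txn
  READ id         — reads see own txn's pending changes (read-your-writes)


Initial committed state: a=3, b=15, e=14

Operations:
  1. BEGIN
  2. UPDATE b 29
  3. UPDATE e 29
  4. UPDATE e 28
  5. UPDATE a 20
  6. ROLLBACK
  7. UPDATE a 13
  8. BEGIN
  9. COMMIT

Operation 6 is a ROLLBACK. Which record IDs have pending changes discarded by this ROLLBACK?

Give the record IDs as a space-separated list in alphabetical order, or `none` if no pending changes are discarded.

Answer: a b e

Derivation:
Initial committed: {a=3, b=15, e=14}
Op 1: BEGIN: in_txn=True, pending={}
Op 2: UPDATE b=29 (pending; pending now {b=29})
Op 3: UPDATE e=29 (pending; pending now {b=29, e=29})
Op 4: UPDATE e=28 (pending; pending now {b=29, e=28})
Op 5: UPDATE a=20 (pending; pending now {a=20, b=29, e=28})
Op 6: ROLLBACK: discarded pending ['a', 'b', 'e']; in_txn=False
Op 7: UPDATE a=13 (auto-commit; committed a=13)
Op 8: BEGIN: in_txn=True, pending={}
Op 9: COMMIT: merged [] into committed; committed now {a=13, b=15, e=14}
ROLLBACK at op 6 discards: ['a', 'b', 'e']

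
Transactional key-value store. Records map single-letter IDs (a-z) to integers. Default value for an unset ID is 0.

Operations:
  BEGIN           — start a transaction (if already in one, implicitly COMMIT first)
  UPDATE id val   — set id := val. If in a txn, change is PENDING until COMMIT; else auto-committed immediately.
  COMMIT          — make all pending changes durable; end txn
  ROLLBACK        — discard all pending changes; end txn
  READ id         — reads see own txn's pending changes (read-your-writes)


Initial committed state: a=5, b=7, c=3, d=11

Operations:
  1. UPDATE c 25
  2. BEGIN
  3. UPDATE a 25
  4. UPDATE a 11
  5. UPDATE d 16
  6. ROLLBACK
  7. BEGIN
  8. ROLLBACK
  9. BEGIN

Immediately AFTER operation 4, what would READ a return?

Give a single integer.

Initial committed: {a=5, b=7, c=3, d=11}
Op 1: UPDATE c=25 (auto-commit; committed c=25)
Op 2: BEGIN: in_txn=True, pending={}
Op 3: UPDATE a=25 (pending; pending now {a=25})
Op 4: UPDATE a=11 (pending; pending now {a=11})
After op 4: visible(a) = 11 (pending={a=11}, committed={a=5, b=7, c=25, d=11})

Answer: 11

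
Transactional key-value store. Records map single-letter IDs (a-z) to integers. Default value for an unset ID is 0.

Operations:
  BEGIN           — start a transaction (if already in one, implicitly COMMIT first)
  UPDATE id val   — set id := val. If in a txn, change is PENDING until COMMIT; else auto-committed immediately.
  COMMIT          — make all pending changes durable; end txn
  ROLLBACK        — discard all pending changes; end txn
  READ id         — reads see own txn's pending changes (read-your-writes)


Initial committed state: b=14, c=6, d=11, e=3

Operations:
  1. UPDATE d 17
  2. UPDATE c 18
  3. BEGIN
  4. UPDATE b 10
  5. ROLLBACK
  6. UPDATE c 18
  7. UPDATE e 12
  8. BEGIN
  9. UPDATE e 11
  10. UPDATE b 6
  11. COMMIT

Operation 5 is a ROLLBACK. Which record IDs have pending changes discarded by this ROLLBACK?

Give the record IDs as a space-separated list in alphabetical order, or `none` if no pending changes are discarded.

Answer: b

Derivation:
Initial committed: {b=14, c=6, d=11, e=3}
Op 1: UPDATE d=17 (auto-commit; committed d=17)
Op 2: UPDATE c=18 (auto-commit; committed c=18)
Op 3: BEGIN: in_txn=True, pending={}
Op 4: UPDATE b=10 (pending; pending now {b=10})
Op 5: ROLLBACK: discarded pending ['b']; in_txn=False
Op 6: UPDATE c=18 (auto-commit; committed c=18)
Op 7: UPDATE e=12 (auto-commit; committed e=12)
Op 8: BEGIN: in_txn=True, pending={}
Op 9: UPDATE e=11 (pending; pending now {e=11})
Op 10: UPDATE b=6 (pending; pending now {b=6, e=11})
Op 11: COMMIT: merged ['b', 'e'] into committed; committed now {b=6, c=18, d=17, e=11}
ROLLBACK at op 5 discards: ['b']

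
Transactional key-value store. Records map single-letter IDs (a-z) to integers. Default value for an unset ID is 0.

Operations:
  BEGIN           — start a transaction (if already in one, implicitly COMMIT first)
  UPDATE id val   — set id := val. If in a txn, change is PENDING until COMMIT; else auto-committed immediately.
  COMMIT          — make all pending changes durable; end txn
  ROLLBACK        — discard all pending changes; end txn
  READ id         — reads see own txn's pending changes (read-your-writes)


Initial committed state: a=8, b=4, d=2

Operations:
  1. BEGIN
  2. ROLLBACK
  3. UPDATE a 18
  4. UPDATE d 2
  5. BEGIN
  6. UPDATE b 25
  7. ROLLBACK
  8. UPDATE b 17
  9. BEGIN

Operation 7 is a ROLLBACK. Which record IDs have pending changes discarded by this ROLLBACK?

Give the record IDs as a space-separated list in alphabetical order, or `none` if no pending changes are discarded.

Answer: b

Derivation:
Initial committed: {a=8, b=4, d=2}
Op 1: BEGIN: in_txn=True, pending={}
Op 2: ROLLBACK: discarded pending []; in_txn=False
Op 3: UPDATE a=18 (auto-commit; committed a=18)
Op 4: UPDATE d=2 (auto-commit; committed d=2)
Op 5: BEGIN: in_txn=True, pending={}
Op 6: UPDATE b=25 (pending; pending now {b=25})
Op 7: ROLLBACK: discarded pending ['b']; in_txn=False
Op 8: UPDATE b=17 (auto-commit; committed b=17)
Op 9: BEGIN: in_txn=True, pending={}
ROLLBACK at op 7 discards: ['b']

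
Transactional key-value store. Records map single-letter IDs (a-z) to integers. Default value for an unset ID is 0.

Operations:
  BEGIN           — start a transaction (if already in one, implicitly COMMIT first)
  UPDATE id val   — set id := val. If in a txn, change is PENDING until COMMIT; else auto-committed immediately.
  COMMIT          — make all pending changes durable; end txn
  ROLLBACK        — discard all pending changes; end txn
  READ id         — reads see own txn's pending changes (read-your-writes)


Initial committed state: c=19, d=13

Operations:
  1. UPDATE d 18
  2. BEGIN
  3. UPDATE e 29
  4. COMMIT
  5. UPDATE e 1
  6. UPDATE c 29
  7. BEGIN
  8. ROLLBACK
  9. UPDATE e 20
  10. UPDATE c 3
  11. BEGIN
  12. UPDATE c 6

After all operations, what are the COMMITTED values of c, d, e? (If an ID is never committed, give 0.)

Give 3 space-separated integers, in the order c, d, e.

Answer: 3 18 20

Derivation:
Initial committed: {c=19, d=13}
Op 1: UPDATE d=18 (auto-commit; committed d=18)
Op 2: BEGIN: in_txn=True, pending={}
Op 3: UPDATE e=29 (pending; pending now {e=29})
Op 4: COMMIT: merged ['e'] into committed; committed now {c=19, d=18, e=29}
Op 5: UPDATE e=1 (auto-commit; committed e=1)
Op 6: UPDATE c=29 (auto-commit; committed c=29)
Op 7: BEGIN: in_txn=True, pending={}
Op 8: ROLLBACK: discarded pending []; in_txn=False
Op 9: UPDATE e=20 (auto-commit; committed e=20)
Op 10: UPDATE c=3 (auto-commit; committed c=3)
Op 11: BEGIN: in_txn=True, pending={}
Op 12: UPDATE c=6 (pending; pending now {c=6})
Final committed: {c=3, d=18, e=20}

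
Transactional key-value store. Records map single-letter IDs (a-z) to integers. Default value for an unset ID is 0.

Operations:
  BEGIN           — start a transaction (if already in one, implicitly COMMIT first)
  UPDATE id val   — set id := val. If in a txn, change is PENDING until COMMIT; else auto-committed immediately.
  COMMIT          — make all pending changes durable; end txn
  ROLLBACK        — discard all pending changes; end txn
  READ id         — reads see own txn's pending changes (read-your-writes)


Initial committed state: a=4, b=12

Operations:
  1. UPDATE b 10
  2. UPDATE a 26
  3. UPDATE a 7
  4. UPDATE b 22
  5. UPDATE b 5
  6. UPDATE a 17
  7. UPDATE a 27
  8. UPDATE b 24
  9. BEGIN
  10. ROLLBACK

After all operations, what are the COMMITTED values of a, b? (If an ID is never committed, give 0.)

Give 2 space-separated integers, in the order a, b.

Initial committed: {a=4, b=12}
Op 1: UPDATE b=10 (auto-commit; committed b=10)
Op 2: UPDATE a=26 (auto-commit; committed a=26)
Op 3: UPDATE a=7 (auto-commit; committed a=7)
Op 4: UPDATE b=22 (auto-commit; committed b=22)
Op 5: UPDATE b=5 (auto-commit; committed b=5)
Op 6: UPDATE a=17 (auto-commit; committed a=17)
Op 7: UPDATE a=27 (auto-commit; committed a=27)
Op 8: UPDATE b=24 (auto-commit; committed b=24)
Op 9: BEGIN: in_txn=True, pending={}
Op 10: ROLLBACK: discarded pending []; in_txn=False
Final committed: {a=27, b=24}

Answer: 27 24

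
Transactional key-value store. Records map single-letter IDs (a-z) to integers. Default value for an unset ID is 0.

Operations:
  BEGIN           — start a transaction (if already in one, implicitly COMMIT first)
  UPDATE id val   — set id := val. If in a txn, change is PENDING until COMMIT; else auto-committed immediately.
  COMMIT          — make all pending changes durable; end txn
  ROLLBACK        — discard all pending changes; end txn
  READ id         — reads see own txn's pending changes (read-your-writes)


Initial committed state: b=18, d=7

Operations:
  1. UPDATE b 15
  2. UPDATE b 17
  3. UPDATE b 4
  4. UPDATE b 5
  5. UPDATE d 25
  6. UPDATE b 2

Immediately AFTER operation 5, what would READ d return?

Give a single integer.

Initial committed: {b=18, d=7}
Op 1: UPDATE b=15 (auto-commit; committed b=15)
Op 2: UPDATE b=17 (auto-commit; committed b=17)
Op 3: UPDATE b=4 (auto-commit; committed b=4)
Op 4: UPDATE b=5 (auto-commit; committed b=5)
Op 5: UPDATE d=25 (auto-commit; committed d=25)
After op 5: visible(d) = 25 (pending={}, committed={b=5, d=25})

Answer: 25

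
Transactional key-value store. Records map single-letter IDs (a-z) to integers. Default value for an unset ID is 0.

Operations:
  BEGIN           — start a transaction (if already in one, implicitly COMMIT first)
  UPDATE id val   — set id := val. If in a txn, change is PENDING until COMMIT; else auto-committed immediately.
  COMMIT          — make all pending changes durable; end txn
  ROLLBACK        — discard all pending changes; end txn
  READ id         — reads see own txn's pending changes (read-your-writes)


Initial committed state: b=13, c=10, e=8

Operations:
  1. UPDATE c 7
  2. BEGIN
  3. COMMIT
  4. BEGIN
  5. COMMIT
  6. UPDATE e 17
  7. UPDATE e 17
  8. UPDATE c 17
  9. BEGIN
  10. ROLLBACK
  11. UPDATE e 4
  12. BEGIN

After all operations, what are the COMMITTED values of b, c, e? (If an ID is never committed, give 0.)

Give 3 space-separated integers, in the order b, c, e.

Answer: 13 17 4

Derivation:
Initial committed: {b=13, c=10, e=8}
Op 1: UPDATE c=7 (auto-commit; committed c=7)
Op 2: BEGIN: in_txn=True, pending={}
Op 3: COMMIT: merged [] into committed; committed now {b=13, c=7, e=8}
Op 4: BEGIN: in_txn=True, pending={}
Op 5: COMMIT: merged [] into committed; committed now {b=13, c=7, e=8}
Op 6: UPDATE e=17 (auto-commit; committed e=17)
Op 7: UPDATE e=17 (auto-commit; committed e=17)
Op 8: UPDATE c=17 (auto-commit; committed c=17)
Op 9: BEGIN: in_txn=True, pending={}
Op 10: ROLLBACK: discarded pending []; in_txn=False
Op 11: UPDATE e=4 (auto-commit; committed e=4)
Op 12: BEGIN: in_txn=True, pending={}
Final committed: {b=13, c=17, e=4}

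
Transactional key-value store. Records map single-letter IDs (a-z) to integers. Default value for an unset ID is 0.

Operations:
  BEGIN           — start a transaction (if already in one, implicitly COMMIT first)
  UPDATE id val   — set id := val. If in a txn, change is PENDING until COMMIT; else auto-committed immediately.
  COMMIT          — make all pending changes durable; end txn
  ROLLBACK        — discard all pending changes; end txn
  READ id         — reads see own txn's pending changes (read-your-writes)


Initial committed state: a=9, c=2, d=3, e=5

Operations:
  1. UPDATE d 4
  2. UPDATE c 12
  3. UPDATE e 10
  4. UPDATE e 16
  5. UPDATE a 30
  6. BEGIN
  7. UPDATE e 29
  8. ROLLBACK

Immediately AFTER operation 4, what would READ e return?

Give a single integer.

Initial committed: {a=9, c=2, d=3, e=5}
Op 1: UPDATE d=4 (auto-commit; committed d=4)
Op 2: UPDATE c=12 (auto-commit; committed c=12)
Op 3: UPDATE e=10 (auto-commit; committed e=10)
Op 4: UPDATE e=16 (auto-commit; committed e=16)
After op 4: visible(e) = 16 (pending={}, committed={a=9, c=12, d=4, e=16})

Answer: 16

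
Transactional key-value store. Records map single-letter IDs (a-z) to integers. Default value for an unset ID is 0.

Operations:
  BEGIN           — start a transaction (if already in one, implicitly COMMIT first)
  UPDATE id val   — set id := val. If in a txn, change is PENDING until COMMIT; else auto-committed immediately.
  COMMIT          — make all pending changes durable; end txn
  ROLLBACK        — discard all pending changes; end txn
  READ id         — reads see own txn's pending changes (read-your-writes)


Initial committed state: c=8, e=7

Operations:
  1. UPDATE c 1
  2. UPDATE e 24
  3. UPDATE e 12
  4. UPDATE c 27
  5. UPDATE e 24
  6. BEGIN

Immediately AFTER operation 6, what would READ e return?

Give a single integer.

Initial committed: {c=8, e=7}
Op 1: UPDATE c=1 (auto-commit; committed c=1)
Op 2: UPDATE e=24 (auto-commit; committed e=24)
Op 3: UPDATE e=12 (auto-commit; committed e=12)
Op 4: UPDATE c=27 (auto-commit; committed c=27)
Op 5: UPDATE e=24 (auto-commit; committed e=24)
Op 6: BEGIN: in_txn=True, pending={}
After op 6: visible(e) = 24 (pending={}, committed={c=27, e=24})

Answer: 24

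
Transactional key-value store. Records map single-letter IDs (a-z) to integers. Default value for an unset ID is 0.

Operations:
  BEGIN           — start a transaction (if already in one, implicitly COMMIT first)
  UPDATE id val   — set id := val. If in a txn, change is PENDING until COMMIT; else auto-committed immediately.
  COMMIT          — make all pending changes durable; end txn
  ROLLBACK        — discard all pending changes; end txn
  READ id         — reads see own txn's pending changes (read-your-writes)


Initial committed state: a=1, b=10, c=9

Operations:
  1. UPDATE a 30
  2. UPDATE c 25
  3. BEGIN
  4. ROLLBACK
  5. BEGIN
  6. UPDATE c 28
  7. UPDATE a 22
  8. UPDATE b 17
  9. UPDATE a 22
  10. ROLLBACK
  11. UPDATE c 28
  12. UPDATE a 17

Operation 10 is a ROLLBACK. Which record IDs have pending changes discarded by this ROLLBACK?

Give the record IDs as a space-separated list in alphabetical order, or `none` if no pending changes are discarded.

Answer: a b c

Derivation:
Initial committed: {a=1, b=10, c=9}
Op 1: UPDATE a=30 (auto-commit; committed a=30)
Op 2: UPDATE c=25 (auto-commit; committed c=25)
Op 3: BEGIN: in_txn=True, pending={}
Op 4: ROLLBACK: discarded pending []; in_txn=False
Op 5: BEGIN: in_txn=True, pending={}
Op 6: UPDATE c=28 (pending; pending now {c=28})
Op 7: UPDATE a=22 (pending; pending now {a=22, c=28})
Op 8: UPDATE b=17 (pending; pending now {a=22, b=17, c=28})
Op 9: UPDATE a=22 (pending; pending now {a=22, b=17, c=28})
Op 10: ROLLBACK: discarded pending ['a', 'b', 'c']; in_txn=False
Op 11: UPDATE c=28 (auto-commit; committed c=28)
Op 12: UPDATE a=17 (auto-commit; committed a=17)
ROLLBACK at op 10 discards: ['a', 'b', 'c']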